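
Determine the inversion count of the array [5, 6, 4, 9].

Finding inversions in [5, 6, 4, 9]:

(0, 2): arr[0]=5 > arr[2]=4
(1, 2): arr[1]=6 > arr[2]=4

Total inversions: 2

The array has 2 inversion(s): (0,2), (1,2). Each pair (i,j) satisfies i < j and arr[i] > arr[j].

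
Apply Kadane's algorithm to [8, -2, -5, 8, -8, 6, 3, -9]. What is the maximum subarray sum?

Using Kadane's algorithm on [8, -2, -5, 8, -8, 6, 3, -9]:

Scanning through the array:
Position 1 (value -2): max_ending_here = 6, max_so_far = 8
Position 2 (value -5): max_ending_here = 1, max_so_far = 8
Position 3 (value 8): max_ending_here = 9, max_so_far = 9
Position 4 (value -8): max_ending_here = 1, max_so_far = 9
Position 5 (value 6): max_ending_here = 7, max_so_far = 9
Position 6 (value 3): max_ending_here = 10, max_so_far = 10
Position 7 (value -9): max_ending_here = 1, max_so_far = 10

Maximum subarray: [8, -2, -5, 8, -8, 6, 3]
Maximum sum: 10

The maximum subarray is [8, -2, -5, 8, -8, 6, 3] with sum 10. This subarray runs from index 0 to index 6.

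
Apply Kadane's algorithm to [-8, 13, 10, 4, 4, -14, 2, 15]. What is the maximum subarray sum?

Using Kadane's algorithm on [-8, 13, 10, 4, 4, -14, 2, 15]:

Scanning through the array:
Position 1 (value 13): max_ending_here = 13, max_so_far = 13
Position 2 (value 10): max_ending_here = 23, max_so_far = 23
Position 3 (value 4): max_ending_here = 27, max_so_far = 27
Position 4 (value 4): max_ending_here = 31, max_so_far = 31
Position 5 (value -14): max_ending_here = 17, max_so_far = 31
Position 6 (value 2): max_ending_here = 19, max_so_far = 31
Position 7 (value 15): max_ending_here = 34, max_so_far = 34

Maximum subarray: [13, 10, 4, 4, -14, 2, 15]
Maximum sum: 34

The maximum subarray is [13, 10, 4, 4, -14, 2, 15] with sum 34. This subarray runs from index 1 to index 7.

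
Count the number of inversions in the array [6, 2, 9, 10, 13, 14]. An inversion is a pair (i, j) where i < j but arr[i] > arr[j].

Finding inversions in [6, 2, 9, 10, 13, 14]:

(0, 1): arr[0]=6 > arr[1]=2

Total inversions: 1

The array has 1 inversion(s): (0,1). Each pair (i,j) satisfies i < j and arr[i] > arr[j].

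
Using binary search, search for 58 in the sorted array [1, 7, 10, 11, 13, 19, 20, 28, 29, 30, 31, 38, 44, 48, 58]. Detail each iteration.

Binary search for 58 in [1, 7, 10, 11, 13, 19, 20, 28, 29, 30, 31, 38, 44, 48, 58]:

lo=0, hi=14, mid=7, arr[mid]=28 -> 28 < 58, search right half
lo=8, hi=14, mid=11, arr[mid]=38 -> 38 < 58, search right half
lo=12, hi=14, mid=13, arr[mid]=48 -> 48 < 58, search right half
lo=14, hi=14, mid=14, arr[mid]=58 -> Found target at index 14!

Binary search finds 58 at index 14 after 4 comparisons. The search repeatedly halves the search space by comparing with the middle element.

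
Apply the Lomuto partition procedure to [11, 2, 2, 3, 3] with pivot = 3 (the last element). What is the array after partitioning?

Lomuto partition with pivot = 3:

Initial array: [11, 2, 2, 3, 3]

arr[0]=11 > 3: no swap
arr[1]=2 <= 3: swap with position 0, array becomes [2, 11, 2, 3, 3]
arr[2]=2 <= 3: swap with position 1, array becomes [2, 2, 11, 3, 3]
arr[3]=3 <= 3: swap with position 2, array becomes [2, 2, 3, 11, 3]

Place pivot at position 3: [2, 2, 3, 3, 11]
Pivot position: 3

After partitioning with pivot 3, the array becomes [2, 2, 3, 3, 11]. The pivot is placed at index 3. All elements to the left of the pivot are <= 3, and all elements to the right are > 3.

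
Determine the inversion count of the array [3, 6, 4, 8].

Finding inversions in [3, 6, 4, 8]:

(1, 2): arr[1]=6 > arr[2]=4

Total inversions: 1

The array has 1 inversion(s): (1,2). Each pair (i,j) satisfies i < j and arr[i] > arr[j].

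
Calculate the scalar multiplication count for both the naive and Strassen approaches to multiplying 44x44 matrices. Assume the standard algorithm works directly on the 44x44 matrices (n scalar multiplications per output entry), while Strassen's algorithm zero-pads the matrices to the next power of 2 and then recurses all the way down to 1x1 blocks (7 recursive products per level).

Matrix multiplication for 44x44 matrices:

Strassen's algorithm requires power-of-2 dimensions. Pad 44x44 to 64x64 (next power of 2).

Standard algorithm: 44^3 = 85184 multiplications
Strassen's algorithm: 7^(log2(64)) = 7^6 = 117649 multiplications
Difference: 85184 - 117649 = -32465 (Strassen uses MORE here due to padding overhead — for small or just-over-power-of-2 n, padding can outweigh the per-level savings)

Standard: 85184 multiplications (44^3). Strassen: 117649 multiplications (7^6, after padding to 64x64). Strassen reduces 8 recursive multiplications to 7 at each level.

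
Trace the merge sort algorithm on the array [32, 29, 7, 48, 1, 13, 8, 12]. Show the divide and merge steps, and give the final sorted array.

Merge sort trace:

Split: [32, 29, 7, 48, 1, 13, 8, 12] -> [32, 29, 7, 48] and [1, 13, 8, 12]
  Split: [32, 29, 7, 48] -> [32, 29] and [7, 48]
    Split: [32, 29] -> [32] and [29]
    Merge: [32] + [29] -> [29, 32]
    Split: [7, 48] -> [7] and [48]
    Merge: [7] + [48] -> [7, 48]
  Merge: [29, 32] + [7, 48] -> [7, 29, 32, 48]
  Split: [1, 13, 8, 12] -> [1, 13] and [8, 12]
    Split: [1, 13] -> [1] and [13]
    Merge: [1] + [13] -> [1, 13]
    Split: [8, 12] -> [8] and [12]
    Merge: [8] + [12] -> [8, 12]
  Merge: [1, 13] + [8, 12] -> [1, 8, 12, 13]
Merge: [7, 29, 32, 48] + [1, 8, 12, 13] -> [1, 7, 8, 12, 13, 29, 32, 48]

Final sorted array: [1, 7, 8, 12, 13, 29, 32, 48]

The merge sort proceeds by recursively splitting the array and merging sorted halves.
After all merges, the sorted array is [1, 7, 8, 12, 13, 29, 32, 48].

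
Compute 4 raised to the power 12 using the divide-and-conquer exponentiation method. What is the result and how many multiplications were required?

Computing 4^12 by squaring (build up from 4^1; each line after the first costs one multiplication):

4^1 = 4
4^2 = (4^1)^2 = 4^2 = 16
4^3 = 4 * 4^2 = 4 * 16 = 64
4^6 = (4^3)^2 = 64^2 = 4096
4^12 = (4^6)^2 = 4096^2 = 16777216

Result: 16777216
Multiplications needed: 4 (4 lines after 4^1)

4^12 = 16777216. Using exponentiation by squaring, this requires 4 multiplications. The key idea: if the exponent is even, square the half-power; if odd, multiply by the base once.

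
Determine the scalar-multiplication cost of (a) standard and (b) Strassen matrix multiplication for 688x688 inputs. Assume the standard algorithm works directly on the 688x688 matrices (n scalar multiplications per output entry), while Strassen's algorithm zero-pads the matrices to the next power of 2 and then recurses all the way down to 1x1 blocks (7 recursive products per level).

Matrix multiplication for 688x688 matrices:

Strassen's algorithm requires power-of-2 dimensions. Pad 688x688 to 1024x1024 (next power of 2).

Standard algorithm: 688^3 = 325660672 multiplications
Strassen's algorithm: 7^(log2(1024)) = 7^10 = 282475249 multiplications
Savings: 325660672 - 282475249 = 43185423 multiplications

Standard: 325660672 multiplications (688^3). Strassen: 282475249 multiplications (7^10, after padding to 1024x1024). Strassen reduces 8 recursive multiplications to 7 at each level.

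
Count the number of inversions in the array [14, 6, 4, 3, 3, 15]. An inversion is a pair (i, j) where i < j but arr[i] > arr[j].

Finding inversions in [14, 6, 4, 3, 3, 15]:

(0, 1): arr[0]=14 > arr[1]=6
(0, 2): arr[0]=14 > arr[2]=4
(0, 3): arr[0]=14 > arr[3]=3
(0, 4): arr[0]=14 > arr[4]=3
(1, 2): arr[1]=6 > arr[2]=4
(1, 3): arr[1]=6 > arr[3]=3
(1, 4): arr[1]=6 > arr[4]=3
(2, 3): arr[2]=4 > arr[3]=3
(2, 4): arr[2]=4 > arr[4]=3

Total inversions: 9

The array has 9 inversion(s): (0,1), (0,2), (0,3), (0,4), (1,2), (1,3), (1,4), (2,3), (2,4). Each pair (i,j) satisfies i < j and arr[i] > arr[j].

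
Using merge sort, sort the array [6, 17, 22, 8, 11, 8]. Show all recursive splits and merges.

Merge sort trace:

Split: [6, 17, 22, 8, 11, 8] -> [6, 17, 22] and [8, 11, 8]
  Split: [6, 17, 22] -> [6] and [17, 22]
    Split: [17, 22] -> [17] and [22]
    Merge: [17] + [22] -> [17, 22]
  Merge: [6] + [17, 22] -> [6, 17, 22]
  Split: [8, 11, 8] -> [8] and [11, 8]
    Split: [11, 8] -> [11] and [8]
    Merge: [11] + [8] -> [8, 11]
  Merge: [8] + [8, 11] -> [8, 8, 11]
Merge: [6, 17, 22] + [8, 8, 11] -> [6, 8, 8, 11, 17, 22]

Final sorted array: [6, 8, 8, 11, 17, 22]

The merge sort proceeds by recursively splitting the array and merging sorted halves.
After all merges, the sorted array is [6, 8, 8, 11, 17, 22].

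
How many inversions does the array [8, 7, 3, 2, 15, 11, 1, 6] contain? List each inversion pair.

Finding inversions in [8, 7, 3, 2, 15, 11, 1, 6]:

(0, 1): arr[0]=8 > arr[1]=7
(0, 2): arr[0]=8 > arr[2]=3
(0, 3): arr[0]=8 > arr[3]=2
(0, 6): arr[0]=8 > arr[6]=1
(0, 7): arr[0]=8 > arr[7]=6
(1, 2): arr[1]=7 > arr[2]=3
(1, 3): arr[1]=7 > arr[3]=2
(1, 6): arr[1]=7 > arr[6]=1
(1, 7): arr[1]=7 > arr[7]=6
(2, 3): arr[2]=3 > arr[3]=2
(2, 6): arr[2]=3 > arr[6]=1
(3, 6): arr[3]=2 > arr[6]=1
(4, 5): arr[4]=15 > arr[5]=11
(4, 6): arr[4]=15 > arr[6]=1
(4, 7): arr[4]=15 > arr[7]=6
(5, 6): arr[5]=11 > arr[6]=1
(5, 7): arr[5]=11 > arr[7]=6

Total inversions: 17

The array has 17 inversion(s): (0,1), (0,2), (0,3), (0,6), (0,7), (1,2), (1,3), (1,6), (1,7), (2,3), (2,6), (3,6), (4,5), (4,6), (4,7), (5,6), (5,7). Each pair (i,j) satisfies i < j and arr[i] > arr[j].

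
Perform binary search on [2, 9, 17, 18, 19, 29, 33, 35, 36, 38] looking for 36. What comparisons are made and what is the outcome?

Binary search for 36 in [2, 9, 17, 18, 19, 29, 33, 35, 36, 38]:

lo=0, hi=9, mid=4, arr[mid]=19 -> 19 < 36, search right half
lo=5, hi=9, mid=7, arr[mid]=35 -> 35 < 36, search right half
lo=8, hi=9, mid=8, arr[mid]=36 -> Found target at index 8!

Binary search finds 36 at index 8 after 3 comparisons. The search repeatedly halves the search space by comparing with the middle element.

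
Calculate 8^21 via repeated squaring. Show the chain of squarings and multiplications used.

Computing 8^21 by squaring (build up from 8^1; each line after the first costs one multiplication):

8^1 = 8
8^2 = (8^1)^2 = 8^2 = 64
8^4 = (8^2)^2 = 64^2 = 4096
8^5 = 8 * 8^4 = 8 * 4096 = 32768
8^10 = (8^5)^2 = 32768^2 = 1073741824
8^20 = (8^10)^2 = 1073741824^2 = 1152921504606846976
8^21 = 8 * 8^20 = 8 * 1152921504606846976 = 9223372036854775808

Result: 9223372036854775808
Multiplications needed: 6 (6 lines after 8^1)

8^21 = 9223372036854775808. Using exponentiation by squaring, this requires 6 multiplications. The key idea: if the exponent is even, square the half-power; if odd, multiply by the base once.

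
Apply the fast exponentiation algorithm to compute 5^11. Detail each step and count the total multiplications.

Computing 5^11 by squaring (build up from 5^1; each line after the first costs one multiplication):

5^1 = 5
5^2 = (5^1)^2 = 5^2 = 25
5^4 = (5^2)^2 = 25^2 = 625
5^5 = 5 * 5^4 = 5 * 625 = 3125
5^10 = (5^5)^2 = 3125^2 = 9765625
5^11 = 5 * 5^10 = 5 * 9765625 = 48828125

Result: 48828125
Multiplications needed: 5 (5 lines after 5^1)

5^11 = 48828125. Using exponentiation by squaring, this requires 5 multiplications. The key idea: if the exponent is even, square the half-power; if odd, multiply by the base once.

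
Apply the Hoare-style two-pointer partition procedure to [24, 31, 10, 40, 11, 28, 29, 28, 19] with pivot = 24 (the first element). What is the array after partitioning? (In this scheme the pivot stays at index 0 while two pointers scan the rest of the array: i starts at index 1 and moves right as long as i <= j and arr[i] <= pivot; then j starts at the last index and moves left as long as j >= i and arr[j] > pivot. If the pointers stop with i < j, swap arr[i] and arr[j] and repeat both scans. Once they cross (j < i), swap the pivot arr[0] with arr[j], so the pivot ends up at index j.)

Hoare-style two-pointer partition with pivot = 24:

Initial array: [24, 31, 10, 40, 11, 28, 29, 28, 19]

Pointers start at i = 1, j = 8.
i stops at index 1 (arr[1]=31 > 24), j stops at index 8 (arr[8]=19 <= 24): swap arr[1] and arr[8], array becomes [24, 19, 10, 40, 11, 28, 29, 28, 31]
i stops at index 3 (arr[3]=40 > 24), j stops at index 4 (arr[4]=11 <= 24): swap arr[3] and arr[4], array becomes [24, 19, 10, 11, 40, 28, 29, 28, 31]
i ends at 4, j ends at 3: the pointers have crossed (j < i), so scanning stops.

Swap pivot arr[0] with arr[3] to place pivot at position 3: [11, 19, 10, 24, 40, 28, 29, 28, 31]
Pivot position: 3

After partitioning with pivot 24, the array becomes [11, 19, 10, 24, 40, 28, 29, 28, 31]. The pivot is placed at index 3. All elements to the left of the pivot are <= 24, and all elements to the right are > 24.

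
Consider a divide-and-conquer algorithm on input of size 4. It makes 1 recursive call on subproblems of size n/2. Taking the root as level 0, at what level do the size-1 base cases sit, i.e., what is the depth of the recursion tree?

For divide and conquer with division factor 2:

Problem sizes at each level:
Level 0: 4
Level 1: 2
Level 2: 1

The root is level 0 and the size-1 base case is level 2 (the tree spans levels 0 through 2, i.e. 3 levels counting the root), so the depth is the number of divisions: log_2(4) = 2

The recursion tree depth is log_2(4) = 2. At each level, the problem size is divided by 2, so it takes 2 divisions to reduce to a base case of size 1. The algorithm makes 1 recursive call at each level.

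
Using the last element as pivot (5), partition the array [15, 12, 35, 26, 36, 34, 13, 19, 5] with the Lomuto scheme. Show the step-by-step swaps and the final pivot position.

Lomuto partition with pivot = 5:

Initial array: [15, 12, 35, 26, 36, 34, 13, 19, 5]

arr[0]=15 > 5: no swap
arr[1]=12 > 5: no swap
arr[2]=35 > 5: no swap
arr[3]=26 > 5: no swap
arr[4]=36 > 5: no swap
arr[5]=34 > 5: no swap
arr[6]=13 > 5: no swap
arr[7]=19 > 5: no swap

Place pivot at position 0: [5, 12, 35, 26, 36, 34, 13, 19, 15]
Pivot position: 0

After partitioning with pivot 5, the array becomes [5, 12, 35, 26, 36, 34, 13, 19, 15]. The pivot is placed at index 0. All elements to the left of the pivot are <= 5, and all elements to the right are > 5.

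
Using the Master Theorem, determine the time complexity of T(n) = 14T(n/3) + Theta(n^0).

Master Theorem for T(n) = 14T(n/3) + O(n^0):

a = 14, b = 3, c = 0
log_b(a) = log_3(14) = 2.4022

Case 1: c = 0 < log_3(14) = 2.4022
T(n) = O(n^(log_3 14))

For T(n) = 14T(n/3) + O(n^0): log_3(14) = 2.4022. This is Case 1 of the Master Theorem (c < log_b(a), work dominated by leaves), giving O(n^(log_3 14)).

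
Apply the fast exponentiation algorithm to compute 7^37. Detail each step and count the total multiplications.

Computing 7^37 by squaring (build up from 7^1; each line after the first costs one multiplication):

7^1 = 7
7^2 = (7^1)^2 = 7^2 = 49
7^4 = (7^2)^2 = 49^2 = 2401
7^8 = (7^4)^2 = 2401^2 = 5764801
7^9 = 7 * 7^8 = 7 * 5764801 = 40353607
7^18 = (7^9)^2 = 40353607^2 = 1628413597910449
7^36 = (7^18)^2 = 1628413597910449^2 = 2651730845859653471779023381601
7^37 = 7 * 7^36 = 7 * 2651730845859653471779023381601 = 18562115921017574302453163671207

Result: 18562115921017574302453163671207
Multiplications needed: 7 (7 lines after 7^1)

7^37 = 18562115921017574302453163671207. Using exponentiation by squaring, this requires 7 multiplications. The key idea: if the exponent is even, square the half-power; if odd, multiply by the base once.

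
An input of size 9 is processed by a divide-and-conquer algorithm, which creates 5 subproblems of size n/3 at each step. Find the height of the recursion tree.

For divide and conquer with division factor 3:

Problem sizes at each level:
Level 0: 9
Level 1: 3
Level 2: 1

The root is level 0 and the size-1 base case is level 2 (the tree spans levels 0 through 2, i.e. 3 levels counting the root), so the depth is the number of divisions: log_3(9) = 2

The recursion tree depth is log_3(9) = 2. At each level, the problem size is divided by 3, so it takes 2 divisions to reduce to a base case of size 1. The algorithm makes 5 recursive calls at each level.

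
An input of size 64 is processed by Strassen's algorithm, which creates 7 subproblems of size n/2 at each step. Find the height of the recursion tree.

For divide and conquer with division factor 2:

Problem sizes at each level:
Level 0: 64
Level 1: 32
Level 2: 16
Level 3: 8
Level 4: 4
Level 5: 2
Level 6: 1

The root is level 0 and the size-1 base case is level 6 (the tree spans levels 0 through 6, i.e. 7 levels counting the root), so the depth is the number of divisions: log_2(64) = 6

The recursion tree depth is log_2(64) = 6. At each level, the problem size is divided by 2, so it takes 6 divisions to reduce to a base case of size 1. The algorithm makes 7 recursive calls at each level.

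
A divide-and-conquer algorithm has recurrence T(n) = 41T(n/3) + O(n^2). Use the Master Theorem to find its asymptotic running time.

Master Theorem for T(n) = 41T(n/3) + O(n^2):

a = 41, b = 3, c = 2
log_b(a) = log_3(41) = 3.3802

Case 1: c = 2 < log_3(41) = 3.3802
T(n) = O(n^(log_3 41))

For T(n) = 41T(n/3) + O(n^2): log_3(41) = 3.3802. This is Case 1 of the Master Theorem (c < log_b(a), work dominated by leaves), giving O(n^(log_3 41)).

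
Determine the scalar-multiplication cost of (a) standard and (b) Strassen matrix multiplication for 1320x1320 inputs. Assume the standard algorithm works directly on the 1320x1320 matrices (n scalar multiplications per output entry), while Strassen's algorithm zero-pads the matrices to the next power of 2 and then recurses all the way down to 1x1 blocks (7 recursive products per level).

Matrix multiplication for 1320x1320 matrices:

Strassen's algorithm requires power-of-2 dimensions. Pad 1320x1320 to 2048x2048 (next power of 2).

Standard algorithm: 1320^3 = 2299968000 multiplications
Strassen's algorithm: 7^(log2(2048)) = 7^11 = 1977326743 multiplications
Savings: 2299968000 - 1977326743 = 322641257 multiplications

Standard: 2299968000 multiplications (1320^3). Strassen: 1977326743 multiplications (7^11, after padding to 2048x2048). Strassen reduces 8 recursive multiplications to 7 at each level.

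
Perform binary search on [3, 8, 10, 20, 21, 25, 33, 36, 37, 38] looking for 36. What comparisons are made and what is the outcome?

Binary search for 36 in [3, 8, 10, 20, 21, 25, 33, 36, 37, 38]:

lo=0, hi=9, mid=4, arr[mid]=21 -> 21 < 36, search right half
lo=5, hi=9, mid=7, arr[mid]=36 -> Found target at index 7!

Binary search finds 36 at index 7 after 2 comparisons. The search repeatedly halves the search space by comparing with the middle element.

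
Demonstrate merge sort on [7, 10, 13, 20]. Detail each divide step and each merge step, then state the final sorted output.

Merge sort trace:

Split: [7, 10, 13, 20] -> [7, 10] and [13, 20]
  Split: [7, 10] -> [7] and [10]
  Merge: [7] + [10] -> [7, 10]
  Split: [13, 20] -> [13] and [20]
  Merge: [13] + [20] -> [13, 20]
Merge: [7, 10] + [13, 20] -> [7, 10, 13, 20]

Final sorted array: [7, 10, 13, 20]

The merge sort proceeds by recursively splitting the array and merging sorted halves.
After all merges, the sorted array is [7, 10, 13, 20].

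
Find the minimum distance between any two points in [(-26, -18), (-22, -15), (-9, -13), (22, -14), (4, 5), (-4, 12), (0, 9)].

Computing all pairwise distances among 7 points:

d((-26, -18), (-22, -15)) = 5.0 <-- minimum
d((-26, -18), (-9, -13)) = 17.72
d((-26, -18), (22, -14)) = 48.1664
d((-26, -18), (4, 5)) = 37.8021
d((-26, -18), (-4, 12)) = 37.2022
d((-26, -18), (0, 9)) = 37.4833
d((-22, -15), (-9, -13)) = 13.1529
d((-22, -15), (22, -14)) = 44.0114
d((-22, -15), (4, 5)) = 32.8024
d((-22, -15), (-4, 12)) = 32.45
d((-22, -15), (0, 9)) = 32.5576
d((-9, -13), (22, -14)) = 31.0161
d((-9, -13), (4, 5)) = 22.2036
d((-9, -13), (-4, 12)) = 25.4951
d((-9, -13), (0, 9)) = 23.7697
d((22, -14), (4, 5)) = 26.1725
d((22, -14), (-4, 12)) = 36.7696
d((22, -14), (0, 9)) = 31.8277
d((4, 5), (-4, 12)) = 10.6301
d((4, 5), (0, 9)) = 5.6569
d((-4, 12), (0, 9)) = 5.0 <-- minimum

Minimum distance: 5.0 (tie among 2 pairs: (-26, -18) and (-22, -15); (-4, 12) and (0, 9))

The minimum Euclidean distance is 5.0. There is a tie: 2 pairs achieve this minimum — (-26, -18) and (-22, -15); (-4, 12) and (0, 9). Any of these is a valid closest pair. For 7 points, brute-force pairwise comparison is shown above. For large n, the divide-and-conquer algorithm (sort by x, recurse on halves, check the dividing strip) achieves O(n log n).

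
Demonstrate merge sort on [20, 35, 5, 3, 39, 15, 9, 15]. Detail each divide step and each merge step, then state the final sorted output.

Merge sort trace:

Split: [20, 35, 5, 3, 39, 15, 9, 15] -> [20, 35, 5, 3] and [39, 15, 9, 15]
  Split: [20, 35, 5, 3] -> [20, 35] and [5, 3]
    Split: [20, 35] -> [20] and [35]
    Merge: [20] + [35] -> [20, 35]
    Split: [5, 3] -> [5] and [3]
    Merge: [5] + [3] -> [3, 5]
  Merge: [20, 35] + [3, 5] -> [3, 5, 20, 35]
  Split: [39, 15, 9, 15] -> [39, 15] and [9, 15]
    Split: [39, 15] -> [39] and [15]
    Merge: [39] + [15] -> [15, 39]
    Split: [9, 15] -> [9] and [15]
    Merge: [9] + [15] -> [9, 15]
  Merge: [15, 39] + [9, 15] -> [9, 15, 15, 39]
Merge: [3, 5, 20, 35] + [9, 15, 15, 39] -> [3, 5, 9, 15, 15, 20, 35, 39]

Final sorted array: [3, 5, 9, 15, 15, 20, 35, 39]

The merge sort proceeds by recursively splitting the array and merging sorted halves.
After all merges, the sorted array is [3, 5, 9, 15, 15, 20, 35, 39].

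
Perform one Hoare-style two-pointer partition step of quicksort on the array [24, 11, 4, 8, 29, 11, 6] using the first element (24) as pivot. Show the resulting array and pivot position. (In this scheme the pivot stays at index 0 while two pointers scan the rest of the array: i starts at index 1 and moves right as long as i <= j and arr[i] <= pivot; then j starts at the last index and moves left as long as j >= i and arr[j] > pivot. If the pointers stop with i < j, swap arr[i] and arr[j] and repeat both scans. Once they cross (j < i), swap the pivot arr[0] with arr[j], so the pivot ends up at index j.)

Hoare-style two-pointer partition with pivot = 24:

Initial array: [24, 11, 4, 8, 29, 11, 6]

Pointers start at i = 1, j = 6.
i stops at index 4 (arr[4]=29 > 24), j stops at index 6 (arr[6]=6 <= 24): swap arr[4] and arr[6], array becomes [24, 11, 4, 8, 6, 11, 29]
i ends at 6, j ends at 5: the pointers have crossed (j < i), so scanning stops.

Swap pivot arr[0] with arr[5] to place pivot at position 5: [11, 11, 4, 8, 6, 24, 29]
Pivot position: 5

After partitioning with pivot 24, the array becomes [11, 11, 4, 8, 6, 24, 29]. The pivot is placed at index 5. All elements to the left of the pivot are <= 24, and all elements to the right are > 24.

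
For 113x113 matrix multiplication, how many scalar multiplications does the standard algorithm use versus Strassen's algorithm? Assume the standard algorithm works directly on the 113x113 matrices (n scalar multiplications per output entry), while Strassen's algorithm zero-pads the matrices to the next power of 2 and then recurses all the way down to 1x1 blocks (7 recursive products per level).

Matrix multiplication for 113x113 matrices:

Strassen's algorithm requires power-of-2 dimensions. Pad 113x113 to 128x128 (next power of 2).

Standard algorithm: 113^3 = 1442897 multiplications
Strassen's algorithm: 7^(log2(128)) = 7^7 = 823543 multiplications
Savings: 1442897 - 823543 = 619354 multiplications

Standard: 1442897 multiplications (113^3). Strassen: 823543 multiplications (7^7, after padding to 128x128). Strassen reduces 8 recursive multiplications to 7 at each level.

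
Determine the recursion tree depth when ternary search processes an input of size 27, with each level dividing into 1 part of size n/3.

For divide and conquer with division factor 3:

Problem sizes at each level:
Level 0: 27
Level 1: 9
Level 2: 3
Level 3: 1

The root is level 0 and the size-1 base case is level 3 (the tree spans levels 0 through 3, i.e. 4 levels counting the root), so the depth is the number of divisions: log_3(27) = 3

The recursion tree depth is log_3(27) = 3. At each level, the problem size is divided by 3, so it takes 3 divisions to reduce to a base case of size 1. The algorithm makes 1 recursive call at each level.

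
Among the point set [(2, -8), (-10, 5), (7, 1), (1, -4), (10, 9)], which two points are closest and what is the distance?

Computing all pairwise distances among 5 points:

d((2, -8), (-10, 5)) = 17.6918
d((2, -8), (7, 1)) = 10.2956
d((2, -8), (1, -4)) = 4.1231 <-- minimum
d((2, -8), (10, 9)) = 18.7883
d((-10, 5), (7, 1)) = 17.4642
d((-10, 5), (1, -4)) = 14.2127
d((-10, 5), (10, 9)) = 20.3961
d((7, 1), (1, -4)) = 7.8102
d((7, 1), (10, 9)) = 8.544
d((1, -4), (10, 9)) = 15.8114

Closest pair: (2, -8) and (1, -4) with distance 4.1231

The closest pair is (2, -8) and (1, -4) with Euclidean distance 4.1231. For 5 points, brute-force pairwise comparison is shown above. For large n, the divide-and-conquer algorithm (sort by x, recurse on halves, check the dividing strip) achieves O(n log n).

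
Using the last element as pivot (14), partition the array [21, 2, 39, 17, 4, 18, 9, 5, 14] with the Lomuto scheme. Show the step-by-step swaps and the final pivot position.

Lomuto partition with pivot = 14:

Initial array: [21, 2, 39, 17, 4, 18, 9, 5, 14]

arr[0]=21 > 14: no swap
arr[1]=2 <= 14: swap with position 0, array becomes [2, 21, 39, 17, 4, 18, 9, 5, 14]
arr[2]=39 > 14: no swap
arr[3]=17 > 14: no swap
arr[4]=4 <= 14: swap with position 1, array becomes [2, 4, 39, 17, 21, 18, 9, 5, 14]
arr[5]=18 > 14: no swap
arr[6]=9 <= 14: swap with position 2, array becomes [2, 4, 9, 17, 21, 18, 39, 5, 14]
arr[7]=5 <= 14: swap with position 3, array becomes [2, 4, 9, 5, 21, 18, 39, 17, 14]

Place pivot at position 4: [2, 4, 9, 5, 14, 18, 39, 17, 21]
Pivot position: 4

After partitioning with pivot 14, the array becomes [2, 4, 9, 5, 14, 18, 39, 17, 21]. The pivot is placed at index 4. All elements to the left of the pivot are <= 14, and all elements to the right are > 14.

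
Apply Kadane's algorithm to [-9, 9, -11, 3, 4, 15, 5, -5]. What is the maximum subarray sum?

Using Kadane's algorithm on [-9, 9, -11, 3, 4, 15, 5, -5]:

Scanning through the array:
Position 1 (value 9): max_ending_here = 9, max_so_far = 9
Position 2 (value -11): max_ending_here = -2, max_so_far = 9
Position 3 (value 3): max_ending_here = 3, max_so_far = 9
Position 4 (value 4): max_ending_here = 7, max_so_far = 9
Position 5 (value 15): max_ending_here = 22, max_so_far = 22
Position 6 (value 5): max_ending_here = 27, max_so_far = 27
Position 7 (value -5): max_ending_here = 22, max_so_far = 27

Maximum subarray: [3, 4, 15, 5]
Maximum sum: 27

The maximum subarray is [3, 4, 15, 5] with sum 27. This subarray runs from index 3 to index 6.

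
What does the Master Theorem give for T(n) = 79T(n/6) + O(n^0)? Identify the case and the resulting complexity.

Master Theorem for T(n) = 79T(n/6) + O(n^0):

a = 79, b = 6, c = 0
log_b(a) = log_6(79) = 2.4386

Case 1: c = 0 < log_6(79) = 2.4386
T(n) = O(n^(log_6 79))

For T(n) = 79T(n/6) + O(n^0): log_6(79) = 2.4386. This is Case 1 of the Master Theorem (c < log_b(a), work dominated by leaves), giving O(n^(log_6 79)).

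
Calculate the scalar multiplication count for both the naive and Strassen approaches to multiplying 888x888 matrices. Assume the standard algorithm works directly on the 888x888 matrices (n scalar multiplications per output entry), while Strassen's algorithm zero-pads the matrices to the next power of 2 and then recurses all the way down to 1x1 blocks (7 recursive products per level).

Matrix multiplication for 888x888 matrices:

Strassen's algorithm requires power-of-2 dimensions. Pad 888x888 to 1024x1024 (next power of 2).

Standard algorithm: 888^3 = 700227072 multiplications
Strassen's algorithm: 7^(log2(1024)) = 7^10 = 282475249 multiplications
Savings: 700227072 - 282475249 = 417751823 multiplications

Standard: 700227072 multiplications (888^3). Strassen: 282475249 multiplications (7^10, after padding to 1024x1024). Strassen reduces 8 recursive multiplications to 7 at each level.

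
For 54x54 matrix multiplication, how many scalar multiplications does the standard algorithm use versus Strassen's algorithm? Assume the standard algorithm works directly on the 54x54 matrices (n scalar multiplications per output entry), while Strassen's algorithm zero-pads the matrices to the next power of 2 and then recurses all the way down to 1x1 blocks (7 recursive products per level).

Matrix multiplication for 54x54 matrices:

Strassen's algorithm requires power-of-2 dimensions. Pad 54x54 to 64x64 (next power of 2).

Standard algorithm: 54^3 = 157464 multiplications
Strassen's algorithm: 7^(log2(64)) = 7^6 = 117649 multiplications
Savings: 157464 - 117649 = 39815 multiplications

Standard: 157464 multiplications (54^3). Strassen: 117649 multiplications (7^6, after padding to 64x64). Strassen reduces 8 recursive multiplications to 7 at each level.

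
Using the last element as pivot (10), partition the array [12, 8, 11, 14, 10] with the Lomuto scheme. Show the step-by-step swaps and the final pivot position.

Lomuto partition with pivot = 10:

Initial array: [12, 8, 11, 14, 10]

arr[0]=12 > 10: no swap
arr[1]=8 <= 10: swap with position 0, array becomes [8, 12, 11, 14, 10]
arr[2]=11 > 10: no swap
arr[3]=14 > 10: no swap

Place pivot at position 1: [8, 10, 11, 14, 12]
Pivot position: 1

After partitioning with pivot 10, the array becomes [8, 10, 11, 14, 12]. The pivot is placed at index 1. All elements to the left of the pivot are <= 10, and all elements to the right are > 10.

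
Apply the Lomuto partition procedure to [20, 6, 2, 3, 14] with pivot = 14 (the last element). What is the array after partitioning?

Lomuto partition with pivot = 14:

Initial array: [20, 6, 2, 3, 14]

arr[0]=20 > 14: no swap
arr[1]=6 <= 14: swap with position 0, array becomes [6, 20, 2, 3, 14]
arr[2]=2 <= 14: swap with position 1, array becomes [6, 2, 20, 3, 14]
arr[3]=3 <= 14: swap with position 2, array becomes [6, 2, 3, 20, 14]

Place pivot at position 3: [6, 2, 3, 14, 20]
Pivot position: 3

After partitioning with pivot 14, the array becomes [6, 2, 3, 14, 20]. The pivot is placed at index 3. All elements to the left of the pivot are <= 14, and all elements to the right are > 14.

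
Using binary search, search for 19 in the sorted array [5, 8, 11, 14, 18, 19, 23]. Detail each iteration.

Binary search for 19 in [5, 8, 11, 14, 18, 19, 23]:

lo=0, hi=6, mid=3, arr[mid]=14 -> 14 < 19, search right half
lo=4, hi=6, mid=5, arr[mid]=19 -> Found target at index 5!

Binary search finds 19 at index 5 after 2 comparisons. The search repeatedly halves the search space by comparing with the middle element.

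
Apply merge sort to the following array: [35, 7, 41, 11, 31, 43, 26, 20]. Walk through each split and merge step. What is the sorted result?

Merge sort trace:

Split: [35, 7, 41, 11, 31, 43, 26, 20] -> [35, 7, 41, 11] and [31, 43, 26, 20]
  Split: [35, 7, 41, 11] -> [35, 7] and [41, 11]
    Split: [35, 7] -> [35] and [7]
    Merge: [35] + [7] -> [7, 35]
    Split: [41, 11] -> [41] and [11]
    Merge: [41] + [11] -> [11, 41]
  Merge: [7, 35] + [11, 41] -> [7, 11, 35, 41]
  Split: [31, 43, 26, 20] -> [31, 43] and [26, 20]
    Split: [31, 43] -> [31] and [43]
    Merge: [31] + [43] -> [31, 43]
    Split: [26, 20] -> [26] and [20]
    Merge: [26] + [20] -> [20, 26]
  Merge: [31, 43] + [20, 26] -> [20, 26, 31, 43]
Merge: [7, 11, 35, 41] + [20, 26, 31, 43] -> [7, 11, 20, 26, 31, 35, 41, 43]

Final sorted array: [7, 11, 20, 26, 31, 35, 41, 43]

The merge sort proceeds by recursively splitting the array and merging sorted halves.
After all merges, the sorted array is [7, 11, 20, 26, 31, 35, 41, 43].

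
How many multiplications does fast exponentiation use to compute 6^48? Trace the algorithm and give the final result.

Computing 6^48 by squaring (build up from 6^1; each line after the first costs one multiplication):

6^1 = 6
6^2 = (6^1)^2 = 6^2 = 36
6^3 = 6 * 6^2 = 6 * 36 = 216
6^6 = (6^3)^2 = 216^2 = 46656
6^12 = (6^6)^2 = 46656^2 = 2176782336
6^24 = (6^12)^2 = 2176782336^2 = 4738381338321616896
6^48 = (6^24)^2 = 4738381338321616896^2 = 22452257707354557240087211123792674816

Result: 22452257707354557240087211123792674816
Multiplications needed: 6 (6 lines after 6^1)

6^48 = 22452257707354557240087211123792674816. Using exponentiation by squaring, this requires 6 multiplications. The key idea: if the exponent is even, square the half-power; if odd, multiply by the base once.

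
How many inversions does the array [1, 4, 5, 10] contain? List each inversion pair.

Finding inversions in [1, 4, 5, 10]:


Total inversions: 0

The array has 0 inversions. It is already sorted.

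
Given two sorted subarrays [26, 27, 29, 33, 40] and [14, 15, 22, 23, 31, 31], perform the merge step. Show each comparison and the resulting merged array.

Merging process:

Compare 26 vs 14: take 14 from right. Merged: [14]
Compare 26 vs 15: take 15 from right. Merged: [14, 15]
Compare 26 vs 22: take 22 from right. Merged: [14, 15, 22]
Compare 26 vs 23: take 23 from right. Merged: [14, 15, 22, 23]
Compare 26 vs 31: take 26 from left. Merged: [14, 15, 22, 23, 26]
Compare 27 vs 31: take 27 from left. Merged: [14, 15, 22, 23, 26, 27]
Compare 29 vs 31: take 29 from left. Merged: [14, 15, 22, 23, 26, 27, 29]
Compare 33 vs 31: take 31 from right. Merged: [14, 15, 22, 23, 26, 27, 29, 31]
Compare 33 vs 31: take 31 from right. Merged: [14, 15, 22, 23, 26, 27, 29, 31, 31]
Append remaining from left: [33, 40]. Merged: [14, 15, 22, 23, 26, 27, 29, 31, 31, 33, 40]

Final merged array: [14, 15, 22, 23, 26, 27, 29, 31, 31, 33, 40]
Total comparisons: 9

The merged array is [14, 15, 22, 23, 26, 27, 29, 31, 31, 33, 40], requiring 9 comparisons. The merge step runs in O(n) time where n is the total number of elements.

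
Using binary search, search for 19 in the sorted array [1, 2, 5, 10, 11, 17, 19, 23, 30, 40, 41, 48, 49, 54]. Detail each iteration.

Binary search for 19 in [1, 2, 5, 10, 11, 17, 19, 23, 30, 40, 41, 48, 49, 54]:

lo=0, hi=13, mid=6, arr[mid]=19 -> Found target at index 6!

Binary search finds 19 at index 6 after 1 comparisons. The search repeatedly halves the search space by comparing with the middle element.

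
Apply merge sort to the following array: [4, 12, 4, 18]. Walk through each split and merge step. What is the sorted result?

Merge sort trace:

Split: [4, 12, 4, 18] -> [4, 12] and [4, 18]
  Split: [4, 12] -> [4] and [12]
  Merge: [4] + [12] -> [4, 12]
  Split: [4, 18] -> [4] and [18]
  Merge: [4] + [18] -> [4, 18]
Merge: [4, 12] + [4, 18] -> [4, 4, 12, 18]

Final sorted array: [4, 4, 12, 18]

The merge sort proceeds by recursively splitting the array and merging sorted halves.
After all merges, the sorted array is [4, 4, 12, 18].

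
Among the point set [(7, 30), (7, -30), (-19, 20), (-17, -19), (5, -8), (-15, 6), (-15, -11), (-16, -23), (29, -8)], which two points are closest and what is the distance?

Computing all pairwise distances among 9 points:

d((7, 30), (7, -30)) = 60.0
d((7, 30), (-19, 20)) = 27.8568
d((7, 30), (-17, -19)) = 54.5619
d((7, 30), (5, -8)) = 38.0526
d((7, 30), (-15, 6)) = 32.5576
d((7, 30), (-15, -11)) = 46.5296
d((7, 30), (-16, -23)) = 57.7754
d((7, 30), (29, -8)) = 43.909
d((7, -30), (-19, 20)) = 56.356
d((7, -30), (-17, -19)) = 26.4008
d((7, -30), (5, -8)) = 22.0907
d((7, -30), (-15, 6)) = 42.19
d((7, -30), (-15, -11)) = 29.0689
d((7, -30), (-16, -23)) = 24.0416
d((7, -30), (29, -8)) = 31.1127
d((-19, 20), (-17, -19)) = 39.0512
d((-19, 20), (5, -8)) = 36.8782
d((-19, 20), (-15, 6)) = 14.5602
d((-19, 20), (-15, -11)) = 31.257
d((-19, 20), (-16, -23)) = 43.1045
d((-19, 20), (29, -8)) = 55.5698
d((-17, -19), (5, -8)) = 24.5967
d((-17, -19), (-15, 6)) = 25.0799
d((-17, -19), (-15, -11)) = 8.2462
d((-17, -19), (-16, -23)) = 4.1231 <-- minimum
d((-17, -19), (29, -8)) = 47.2969
d((5, -8), (-15, 6)) = 24.4131
d((5, -8), (-15, -11)) = 20.2237
d((5, -8), (-16, -23)) = 25.807
d((5, -8), (29, -8)) = 24.0
d((-15, 6), (-15, -11)) = 17.0
d((-15, 6), (-16, -23)) = 29.0172
d((-15, 6), (29, -8)) = 46.1736
d((-15, -11), (-16, -23)) = 12.0416
d((-15, -11), (29, -8)) = 44.1022
d((-16, -23), (29, -8)) = 47.4342

Closest pair: (-17, -19) and (-16, -23) with distance 4.1231

The closest pair is (-17, -19) and (-16, -23) with Euclidean distance 4.1231. For 9 points, brute-force pairwise comparison is shown above. For large n, the divide-and-conquer algorithm (sort by x, recurse on halves, check the dividing strip) achieves O(n log n).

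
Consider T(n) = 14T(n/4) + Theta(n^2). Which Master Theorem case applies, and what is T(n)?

Master Theorem for T(n) = 14T(n/4) + O(n^2):

a = 14, b = 4, c = 2
log_b(a) = log_4(14) = 1.9037

Case 3: c = 2 > log_4(14) = 1.9037
T(n) = O(n^2) = O(n^2)

For T(n) = 14T(n/4) + O(n^2): log_4(14) = 1.9037. This is Case 3 of the Master Theorem (c > log_b(a), work dominated by root), giving O(n^2).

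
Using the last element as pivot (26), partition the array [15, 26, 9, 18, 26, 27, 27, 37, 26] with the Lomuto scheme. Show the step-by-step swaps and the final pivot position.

Lomuto partition with pivot = 26:

Initial array: [15, 26, 9, 18, 26, 27, 27, 37, 26]

arr[0]=15 <= 26: swap with position 0, array becomes [15, 26, 9, 18, 26, 27, 27, 37, 26]
arr[1]=26 <= 26: swap with position 1, array becomes [15, 26, 9, 18, 26, 27, 27, 37, 26]
arr[2]=9 <= 26: swap with position 2, array becomes [15, 26, 9, 18, 26, 27, 27, 37, 26]
arr[3]=18 <= 26: swap with position 3, array becomes [15, 26, 9, 18, 26, 27, 27, 37, 26]
arr[4]=26 <= 26: swap with position 4, array becomes [15, 26, 9, 18, 26, 27, 27, 37, 26]
arr[5]=27 > 26: no swap
arr[6]=27 > 26: no swap
arr[7]=37 > 26: no swap

Place pivot at position 5: [15, 26, 9, 18, 26, 26, 27, 37, 27]
Pivot position: 5

After partitioning with pivot 26, the array becomes [15, 26, 9, 18, 26, 26, 27, 37, 27]. The pivot is placed at index 5. All elements to the left of the pivot are <= 26, and all elements to the right are > 26.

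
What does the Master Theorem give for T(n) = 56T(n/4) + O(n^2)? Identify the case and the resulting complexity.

Master Theorem for T(n) = 56T(n/4) + O(n^2):

a = 56, b = 4, c = 2
log_b(a) = log_4(56) = 2.9037

Case 1: c = 2 < log_4(56) = 2.9037
T(n) = O(n^(log_4 56))

For T(n) = 56T(n/4) + O(n^2): log_4(56) = 2.9037. This is Case 1 of the Master Theorem (c < log_b(a), work dominated by leaves), giving O(n^(log_4 56)).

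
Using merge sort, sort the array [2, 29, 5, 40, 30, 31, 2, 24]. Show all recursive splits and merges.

Merge sort trace:

Split: [2, 29, 5, 40, 30, 31, 2, 24] -> [2, 29, 5, 40] and [30, 31, 2, 24]
  Split: [2, 29, 5, 40] -> [2, 29] and [5, 40]
    Split: [2, 29] -> [2] and [29]
    Merge: [2] + [29] -> [2, 29]
    Split: [5, 40] -> [5] and [40]
    Merge: [5] + [40] -> [5, 40]
  Merge: [2, 29] + [5, 40] -> [2, 5, 29, 40]
  Split: [30, 31, 2, 24] -> [30, 31] and [2, 24]
    Split: [30, 31] -> [30] and [31]
    Merge: [30] + [31] -> [30, 31]
    Split: [2, 24] -> [2] and [24]
    Merge: [2] + [24] -> [2, 24]
  Merge: [30, 31] + [2, 24] -> [2, 24, 30, 31]
Merge: [2, 5, 29, 40] + [2, 24, 30, 31] -> [2, 2, 5, 24, 29, 30, 31, 40]

Final sorted array: [2, 2, 5, 24, 29, 30, 31, 40]

The merge sort proceeds by recursively splitting the array and merging sorted halves.
After all merges, the sorted array is [2, 2, 5, 24, 29, 30, 31, 40].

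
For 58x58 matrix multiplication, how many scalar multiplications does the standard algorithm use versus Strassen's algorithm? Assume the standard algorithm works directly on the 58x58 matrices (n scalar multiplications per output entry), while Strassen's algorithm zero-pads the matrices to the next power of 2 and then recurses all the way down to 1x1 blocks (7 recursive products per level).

Matrix multiplication for 58x58 matrices:

Strassen's algorithm requires power-of-2 dimensions. Pad 58x58 to 64x64 (next power of 2).

Standard algorithm: 58^3 = 195112 multiplications
Strassen's algorithm: 7^(log2(64)) = 7^6 = 117649 multiplications
Savings: 195112 - 117649 = 77463 multiplications

Standard: 195112 multiplications (58^3). Strassen: 117649 multiplications (7^6, after padding to 64x64). Strassen reduces 8 recursive multiplications to 7 at each level.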